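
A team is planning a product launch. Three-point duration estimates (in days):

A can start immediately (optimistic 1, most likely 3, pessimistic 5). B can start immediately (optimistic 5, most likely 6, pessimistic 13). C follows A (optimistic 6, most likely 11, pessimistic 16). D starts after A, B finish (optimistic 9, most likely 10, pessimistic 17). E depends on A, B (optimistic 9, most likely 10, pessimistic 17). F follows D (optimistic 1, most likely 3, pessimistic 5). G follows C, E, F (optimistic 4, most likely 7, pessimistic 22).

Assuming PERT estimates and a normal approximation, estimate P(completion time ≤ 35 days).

te_A = (1 + 4·3 + 5)/6 = 18/6 = 3; σ²_A = ((5−1)/6)² = 0.444
te_B = (5 + 4·6 + 13)/6 = 42/6 = 7; σ²_B = ((13−5)/6)² = 1.778
te_C = (6 + 4·11 + 16)/6 = 66/6 = 11; σ²_C = ((16−6)/6)² = 2.778
te_D = (9 + 4·10 + 17)/6 = 66/6 = 11; σ²_D = ((17−9)/6)² = 1.778
te_E = (9 + 4·10 + 17)/6 = 66/6 = 11; σ²_E = ((17−9)/6)² = 1.778
te_F = (1 + 4·3 + 5)/6 = 18/6 = 3; σ²_F = ((5−1)/6)² = 0.444
te_G = (4 + 4·7 + 22)/6 = 54/6 = 9; σ²_G = ((22−4)/6)² = 9.000

Forward pass:
ES_A = 0; EF_A = 3
ES_B = 0; EF_B = 7
ES_C = 3; EF_C = 3+11 = 14
ES_D = max(EF_A=3, EF_B=7) = 7; EF_D = 7+11 = 18
ES_E = max(EF_A=3, EF_B=7) = 7; EF_E = 7+11 = 18
ES_F = 18; EF_F = 18+3 = 21
ES_G = max(EF_C=14, EF_E=18, EF_F=21) = 21; EF_G = 21+9 = 30
Expected project duration μ = 30 days. Critical path: B → D → F → G.

Variance along critical path = 1.778 + 1.778 + 0.444 + 9.000 = 13.000; σ = √13.000 = 3.606 days.
Z = (35 − 30) / 3.606 = 1.387
P(T ≤ 35) = Φ(1.387) ≈ 0.917

0.917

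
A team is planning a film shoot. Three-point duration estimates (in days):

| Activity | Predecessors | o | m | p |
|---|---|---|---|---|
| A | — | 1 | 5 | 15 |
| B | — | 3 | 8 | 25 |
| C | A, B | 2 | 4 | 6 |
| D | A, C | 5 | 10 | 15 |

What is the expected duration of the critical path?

24 days

te_A = (1 + 4·5 + 15)/6 = 36/6 = 6
te_B = (3 + 4·8 + 25)/6 = 60/6 = 10
te_C = (2 + 4·4 + 6)/6 = 24/6 = 4
te_D = (5 + 4·10 + 15)/6 = 60/6 = 10

Forward pass:
ES_A = 0; EF_A = 6
ES_B = 0; EF_B = 10
ES_C = max(EF_A=6, EF_B=10) = 10; EF_C = 10+4 = 14
ES_D = max(EF_A=6, EF_C=14) = 14; EF_D = 14+10 = 24
Expected project duration μ = 24 days. Critical path: B → C → D.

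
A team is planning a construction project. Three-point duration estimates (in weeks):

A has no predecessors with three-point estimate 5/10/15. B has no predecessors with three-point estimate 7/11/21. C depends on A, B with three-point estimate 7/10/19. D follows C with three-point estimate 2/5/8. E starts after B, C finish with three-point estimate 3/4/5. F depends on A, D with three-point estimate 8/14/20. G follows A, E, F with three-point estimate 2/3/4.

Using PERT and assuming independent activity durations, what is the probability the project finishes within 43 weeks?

te_A = (5 + 4·10 + 15)/6 = 60/6 = 10; σ²_A = ((15−5)/6)² = 2.778
te_B = (7 + 4·11 + 21)/6 = 72/6 = 12; σ²_B = ((21−7)/6)² = 5.444
te_C = (7 + 4·10 + 19)/6 = 66/6 = 11; σ²_C = ((19−7)/6)² = 4.000
te_D = (2 + 4·5 + 8)/6 = 30/6 = 5; σ²_D = ((8−2)/6)² = 1.000
te_E = (3 + 4·4 + 5)/6 = 24/6 = 4; σ²_E = ((5−3)/6)² = 0.111
te_F = (8 + 4·14 + 20)/6 = 84/6 = 14; σ²_F = ((20−8)/6)² = 4.000
te_G = (2 + 4·3 + 4)/6 = 18/6 = 3; σ²_G = ((4−2)/6)² = 0.111

Forward pass:
ES_A = 0; EF_A = 10
ES_B = 0; EF_B = 12
ES_C = max(EF_A=10, EF_B=12) = 12; EF_C = 12+11 = 23
ES_D = 23; EF_D = 23+5 = 28
ES_E = max(EF_B=12, EF_C=23) = 23; EF_E = 23+4 = 27
ES_F = max(EF_A=10, EF_D=28) = 28; EF_F = 28+14 = 42
ES_G = max(EF_A=10, EF_E=27, EF_F=42) = 42; EF_G = 42+3 = 45
Expected project duration μ = 45 weeks. Critical path: B → C → D → F → G.

Variance along critical path = 5.444 + 4.000 + 1.000 + 4.000 + 0.111 = 14.556; σ = √14.556 = 3.815 weeks.
Z = (43 − 45) / 3.815 = -0.524
P(T ≤ 43) = Φ(-0.524) ≈ 0.300

0.300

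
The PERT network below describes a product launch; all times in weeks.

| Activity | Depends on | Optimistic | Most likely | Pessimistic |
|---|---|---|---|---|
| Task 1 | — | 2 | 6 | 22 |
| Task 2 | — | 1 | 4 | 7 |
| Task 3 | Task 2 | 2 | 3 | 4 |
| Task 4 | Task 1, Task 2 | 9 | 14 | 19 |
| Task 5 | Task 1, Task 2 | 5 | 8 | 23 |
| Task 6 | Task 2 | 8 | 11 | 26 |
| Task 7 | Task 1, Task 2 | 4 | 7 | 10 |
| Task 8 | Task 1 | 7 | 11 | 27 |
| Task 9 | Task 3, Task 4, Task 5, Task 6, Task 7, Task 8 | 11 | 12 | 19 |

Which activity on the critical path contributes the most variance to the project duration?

te_Task 1 = (2 + 4·6 + 22)/6 = 48/6 = 8; σ²_Task 1 = ((22−2)/6)² = 11.111
te_Task 2 = (1 + 4·4 + 7)/6 = 24/6 = 4; σ²_Task 2 = ((7−1)/6)² = 1.000
te_Task 3 = (2 + 4·3 + 4)/6 = 18/6 = 3; σ²_Task 3 = ((4−2)/6)² = 0.111
te_Task 4 = (9 + 4·14 + 19)/6 = 84/6 = 14; σ²_Task 4 = ((19−9)/6)² = 2.778
te_Task 5 = (5 + 4·8 + 23)/6 = 60/6 = 10; σ²_Task 5 = ((23−5)/6)² = 9.000
te_Task 6 = (8 + 4·11 + 26)/6 = 78/6 = 13; σ²_Task 6 = ((26−8)/6)² = 9.000
te_Task 7 = (4 + 4·7 + 10)/6 = 42/6 = 7; σ²_Task 7 = ((10−4)/6)² = 1.000
te_Task 8 = (7 + 4·11 + 27)/6 = 78/6 = 13; σ²_Task 8 = ((27−7)/6)² = 11.111
te_Task 9 = (11 + 4·12 + 19)/6 = 78/6 = 13; σ²_Task 9 = ((19−11)/6)² = 1.778

Forward pass:
ES_Task 1 = 0; EF_Task 1 = 8
ES_Task 2 = 0; EF_Task 2 = 4
ES_Task 3 = 4; EF_Task 3 = 4+3 = 7
ES_Task 4 = max(EF_Task 1=8, EF_Task 2=4) = 8; EF_Task 4 = 8+14 = 22
ES_Task 5 = max(EF_Task 1=8, EF_Task 2=4) = 8; EF_Task 5 = 8+10 = 18
ES_Task 6 = 4; EF_Task 6 = 4+13 = 17
ES_Task 7 = max(EF_Task 1=8, EF_Task 2=4) = 8; EF_Task 7 = 8+7 = 15
ES_Task 8 = 8; EF_Task 8 = 8+13 = 21
ES_Task 9 = max(EF_Task 3=7, EF_Task 4=22, EF_Task 5=18, EF_Task 6=17, EF_Task 7=15, EF_Task 8=21) = 22; EF_Task 9 = 22+13 = 35
Expected project duration μ = 35 weeks. Critical path: Task 1 → Task 4 → Task 9.

Variances on critical path: σ²_Task 1=11.111, σ²_Task 4=2.778, σ²_Task 9=1.778.
Largest is σ²_Task 1 = 11.111.

Task 1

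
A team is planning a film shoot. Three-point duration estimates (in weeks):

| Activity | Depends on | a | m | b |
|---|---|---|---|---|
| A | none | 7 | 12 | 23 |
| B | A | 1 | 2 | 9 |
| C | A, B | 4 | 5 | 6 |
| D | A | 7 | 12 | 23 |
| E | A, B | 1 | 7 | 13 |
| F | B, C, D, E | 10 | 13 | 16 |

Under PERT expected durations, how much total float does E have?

3 weeks

te_A = (7 + 4·12 + 23)/6 = 78/6 = 13
te_B = (1 + 4·2 + 9)/6 = 18/6 = 3
te_C = (4 + 4·5 + 6)/6 = 30/6 = 5
te_D = (7 + 4·12 + 23)/6 = 78/6 = 13
te_E = (1 + 4·7 + 13)/6 = 42/6 = 7
te_F = (10 + 4·13 + 16)/6 = 78/6 = 13

Forward pass:
ES_A = 0; EF_A = 13
ES_B = 13; EF_B = 13+3 = 16
ES_C = max(EF_A=13, EF_B=16) = 16; EF_C = 16+5 = 21
ES_D = 13; EF_D = 13+13 = 26
ES_E = max(EF_A=13, EF_B=16) = 16; EF_E = 16+7 = 23
ES_F = max(EF_B=16, EF_C=21, EF_D=26, EF_E=23) = 26; EF_F = 26+13 = 39
Expected project duration μ = 39 weeks. Critical path: A → D → F.

Backward pass:
LF_F = 39; LS_F = 39−13 = 26
LF_E = LS_F = 26; LS_E = 26−7 = 19
LF_D = LS_F = 26; LS_D = 26−13 = 13
LF_C = LS_F = 26; LS_C = 26−5 = 21
LF_B = min(LS_C=21, LS_E=19, LS_F=26) = 19; LS_B = 19−3 = 16
LF_A = min(LS_B=16, LS_C=21, LS_D=13, LS_E=19) = 13; LS_A = 13−13 = 0
Slack_E = LS_E − ES_E = 19 − 16 = 3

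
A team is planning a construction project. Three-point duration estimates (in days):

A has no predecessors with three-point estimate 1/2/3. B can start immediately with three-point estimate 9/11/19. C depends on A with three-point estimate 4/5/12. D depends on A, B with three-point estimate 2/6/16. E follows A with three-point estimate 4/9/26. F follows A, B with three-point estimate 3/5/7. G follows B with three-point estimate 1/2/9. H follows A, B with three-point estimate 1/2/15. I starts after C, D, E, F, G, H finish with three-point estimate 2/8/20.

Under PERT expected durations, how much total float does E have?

6 days

te_A = (1 + 4·2 + 3)/6 = 12/6 = 2
te_B = (9 + 4·11 + 19)/6 = 72/6 = 12
te_C = (4 + 4·5 + 12)/6 = 36/6 = 6
te_D = (2 + 4·6 + 16)/6 = 42/6 = 7
te_E = (4 + 4·9 + 26)/6 = 66/6 = 11
te_F = (3 + 4·5 + 7)/6 = 30/6 = 5
te_G = (1 + 4·2 + 9)/6 = 18/6 = 3
te_H = (1 + 4·2 + 15)/6 = 24/6 = 4
te_I = (2 + 4·8 + 20)/6 = 54/6 = 9

Forward pass:
ES_A = 0; EF_A = 2
ES_B = 0; EF_B = 12
ES_C = 2; EF_C = 2+6 = 8
ES_D = max(EF_A=2, EF_B=12) = 12; EF_D = 12+7 = 19
ES_E = 2; EF_E = 2+11 = 13
ES_F = max(EF_A=2, EF_B=12) = 12; EF_F = 12+5 = 17
ES_G = 12; EF_G = 12+3 = 15
ES_H = max(EF_A=2, EF_B=12) = 12; EF_H = 12+4 = 16
ES_I = max(EF_C=8, EF_D=19, EF_E=13, EF_F=17, EF_G=15, EF_H=16) = 19; EF_I = 19+9 = 28
Expected project duration μ = 28 days. Critical path: B → D → I.

Backward pass:
LF_I = 28; LS_I = 28−9 = 19
LF_H = LS_I = 19; LS_H = 19−4 = 15
LF_G = LS_I = 19; LS_G = 19−3 = 16
LF_F = LS_I = 19; LS_F = 19−5 = 14
LF_E = LS_I = 19; LS_E = 19−11 = 8
LF_D = LS_I = 19; LS_D = 19−7 = 12
LF_C = LS_I = 19; LS_C = 19−6 = 13
LF_B = min(LS_D=12, LS_F=14, LS_G=16, LS_H=15) = 12; LS_B = 12−12 = 0
LF_A = min(LS_C=13, LS_D=12, LS_E=8, LS_F=14, LS_H=15) = 8; LS_A = 8−2 = 6
Slack_E = LS_E − ES_E = 8 − 2 = 6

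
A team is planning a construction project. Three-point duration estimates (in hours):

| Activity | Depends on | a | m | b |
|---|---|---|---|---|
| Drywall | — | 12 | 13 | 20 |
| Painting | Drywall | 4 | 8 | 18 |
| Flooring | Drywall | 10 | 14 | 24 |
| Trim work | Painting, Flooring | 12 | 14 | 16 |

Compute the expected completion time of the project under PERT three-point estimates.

43 hours

te_Drywall = (12 + 4·13 + 20)/6 = 84/6 = 14
te_Painting = (4 + 4·8 + 18)/6 = 54/6 = 9
te_Flooring = (10 + 4·14 + 24)/6 = 90/6 = 15
te_Trim work = (12 + 4·14 + 16)/6 = 84/6 = 14

Forward pass:
ES_Drywall = 0; EF_Drywall = 14
ES_Painting = 14; EF_Painting = 14+9 = 23
ES_Flooring = 14; EF_Flooring = 14+15 = 29
ES_Trim work = max(EF_Painting=23, EF_Flooring=29) = 29; EF_Trim work = 29+14 = 43
Expected project duration μ = 43 hours. Critical path: Drywall → Flooring → Trim work.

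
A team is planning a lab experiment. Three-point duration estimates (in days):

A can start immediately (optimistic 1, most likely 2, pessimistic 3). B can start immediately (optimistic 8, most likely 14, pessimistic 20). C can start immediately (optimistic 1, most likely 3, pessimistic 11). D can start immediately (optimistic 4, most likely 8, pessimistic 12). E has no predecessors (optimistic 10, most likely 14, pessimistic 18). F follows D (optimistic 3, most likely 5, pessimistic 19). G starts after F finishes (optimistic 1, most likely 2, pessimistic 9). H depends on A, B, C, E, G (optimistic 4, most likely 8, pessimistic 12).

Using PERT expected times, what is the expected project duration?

26 days

te_A = (1 + 4·2 + 3)/6 = 12/6 = 2
te_B = (8 + 4·14 + 20)/6 = 84/6 = 14
te_C = (1 + 4·3 + 11)/6 = 24/6 = 4
te_D = (4 + 4·8 + 12)/6 = 48/6 = 8
te_E = (10 + 4·14 + 18)/6 = 84/6 = 14
te_F = (3 + 4·5 + 19)/6 = 42/6 = 7
te_G = (1 + 4·2 + 9)/6 = 18/6 = 3
te_H = (4 + 4·8 + 12)/6 = 48/6 = 8

Forward pass:
ES_A = 0; EF_A = 2
ES_B = 0; EF_B = 14
ES_C = 0; EF_C = 4
ES_D = 0; EF_D = 8
ES_E = 0; EF_E = 14
ES_F = 8; EF_F = 8+7 = 15
ES_G = 15; EF_G = 15+3 = 18
ES_H = max(EF_A=2, EF_B=14, EF_C=4, EF_E=14, EF_G=18) = 18; EF_H = 18+8 = 26
Expected project duration μ = 26 days. Critical path: D → F → G → H.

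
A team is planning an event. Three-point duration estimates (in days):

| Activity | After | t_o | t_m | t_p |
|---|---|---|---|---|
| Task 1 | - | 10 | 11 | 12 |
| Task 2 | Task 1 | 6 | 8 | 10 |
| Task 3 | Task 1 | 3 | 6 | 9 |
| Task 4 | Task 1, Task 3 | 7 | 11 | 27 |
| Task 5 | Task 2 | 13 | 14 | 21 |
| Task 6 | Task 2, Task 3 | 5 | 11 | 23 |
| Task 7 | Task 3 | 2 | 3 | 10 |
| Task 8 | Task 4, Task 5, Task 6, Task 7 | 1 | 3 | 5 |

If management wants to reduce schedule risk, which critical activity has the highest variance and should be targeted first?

te_Task 1 = (10 + 4·11 + 12)/6 = 66/6 = 11; σ²_Task 1 = ((12−10)/6)² = 0.111
te_Task 2 = (6 + 4·8 + 10)/6 = 48/6 = 8; σ²_Task 2 = ((10−6)/6)² = 0.444
te_Task 3 = (3 + 4·6 + 9)/6 = 36/6 = 6; σ²_Task 3 = ((9−3)/6)² = 1.000
te_Task 4 = (7 + 4·11 + 27)/6 = 78/6 = 13; σ²_Task 4 = ((27−7)/6)² = 11.111
te_Task 5 = (13 + 4·14 + 21)/6 = 90/6 = 15; σ²_Task 5 = ((21−13)/6)² = 1.778
te_Task 6 = (5 + 4·11 + 23)/6 = 72/6 = 12; σ²_Task 6 = ((23−5)/6)² = 9.000
te_Task 7 = (2 + 4·3 + 10)/6 = 24/6 = 4; σ²_Task 7 = ((10−2)/6)² = 1.778
te_Task 8 = (1 + 4·3 + 5)/6 = 18/6 = 3; σ²_Task 8 = ((5−1)/6)² = 0.444

Forward pass:
ES_Task 1 = 0; EF_Task 1 = 11
ES_Task 2 = 11; EF_Task 2 = 11+8 = 19
ES_Task 3 = 11; EF_Task 3 = 11+6 = 17
ES_Task 4 = max(EF_Task 1=11, EF_Task 3=17) = 17; EF_Task 4 = 17+13 = 30
ES_Task 5 = 19; EF_Task 5 = 19+15 = 34
ES_Task 6 = max(EF_Task 2=19, EF_Task 3=17) = 19; EF_Task 6 = 19+12 = 31
ES_Task 7 = 17; EF_Task 7 = 17+4 = 21
ES_Task 8 = max(EF_Task 4=30, EF_Task 5=34, EF_Task 6=31, EF_Task 7=21) = 34; EF_Task 8 = 34+3 = 37
Expected project duration μ = 37 days. Critical path: Task 1 → Task 2 → Task 5 → Task 8.

Variances on critical path: σ²_Task 1=0.111, σ²_Task 2=0.444, σ²_Task 5=1.778, σ²_Task 8=0.444.
Largest is σ²_Task 5 = 1.778.

Task 5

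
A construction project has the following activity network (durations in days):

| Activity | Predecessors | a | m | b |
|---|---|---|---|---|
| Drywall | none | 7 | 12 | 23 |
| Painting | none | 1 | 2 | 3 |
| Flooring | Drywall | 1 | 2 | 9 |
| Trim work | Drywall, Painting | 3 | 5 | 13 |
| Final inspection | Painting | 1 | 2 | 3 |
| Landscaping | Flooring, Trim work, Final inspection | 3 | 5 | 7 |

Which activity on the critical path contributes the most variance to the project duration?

te_Drywall = (7 + 4·12 + 23)/6 = 78/6 = 13; σ²_Drywall = ((23−7)/6)² = 7.111
te_Painting = (1 + 4·2 + 3)/6 = 12/6 = 2; σ²_Painting = ((3−1)/6)² = 0.111
te_Flooring = (1 + 4·2 + 9)/6 = 18/6 = 3; σ²_Flooring = ((9−1)/6)² = 1.778
te_Trim work = (3 + 4·5 + 13)/6 = 36/6 = 6; σ²_Trim work = ((13−3)/6)² = 2.778
te_Final inspection = (1 + 4·2 + 3)/6 = 12/6 = 2; σ²_Final inspection = ((3−1)/6)² = 0.111
te_Landscaping = (3 + 4·5 + 7)/6 = 30/6 = 5; σ²_Landscaping = ((7−3)/6)² = 0.444

Forward pass:
ES_Drywall = 0; EF_Drywall = 13
ES_Painting = 0; EF_Painting = 2
ES_Flooring = 13; EF_Flooring = 13+3 = 16
ES_Trim work = max(EF_Drywall=13, EF_Painting=2) = 13; EF_Trim work = 13+6 = 19
ES_Final inspection = 2; EF_Final inspection = 2+2 = 4
ES_Landscaping = max(EF_Flooring=16, EF_Trim work=19, EF_Final inspection=4) = 19; EF_Landscaping = 19+5 = 24
Expected project duration μ = 24 days. Critical path: Drywall → Trim work → Landscaping.

Variances on critical path: σ²_Drywall=7.111, σ²_Trim work=2.778, σ²_Landscaping=0.444.
Largest is σ²_Drywall = 7.111.

Drywall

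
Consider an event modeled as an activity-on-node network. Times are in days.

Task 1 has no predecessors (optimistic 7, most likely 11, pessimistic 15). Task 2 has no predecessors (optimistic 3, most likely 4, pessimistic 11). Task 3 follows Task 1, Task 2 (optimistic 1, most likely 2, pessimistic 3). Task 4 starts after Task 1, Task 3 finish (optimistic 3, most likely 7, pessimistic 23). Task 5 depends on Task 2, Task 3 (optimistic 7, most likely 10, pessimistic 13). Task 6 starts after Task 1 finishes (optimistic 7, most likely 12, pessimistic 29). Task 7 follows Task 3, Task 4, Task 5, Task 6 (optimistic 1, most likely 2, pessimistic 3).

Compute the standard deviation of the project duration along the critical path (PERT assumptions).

te_Task 1 = (7 + 4·11 + 15)/6 = 66/6 = 11; σ²_Task 1 = ((15−7)/6)² = 1.778
te_Task 2 = (3 + 4·4 + 11)/6 = 30/6 = 5; σ²_Task 2 = ((11−3)/6)² = 1.778
te_Task 3 = (1 + 4·2 + 3)/6 = 12/6 = 2; σ²_Task 3 = ((3−1)/6)² = 0.111
te_Task 4 = (3 + 4·7 + 23)/6 = 54/6 = 9; σ²_Task 4 = ((23−3)/6)² = 11.111
te_Task 5 = (7 + 4·10 + 13)/6 = 60/6 = 10; σ²_Task 5 = ((13−7)/6)² = 1.000
te_Task 6 = (7 + 4·12 + 29)/6 = 84/6 = 14; σ²_Task 6 = ((29−7)/6)² = 13.444
te_Task 7 = (1 + 4·2 + 3)/6 = 12/6 = 2; σ²_Task 7 = ((3−1)/6)² = 0.111

Forward pass:
ES_Task 1 = 0; EF_Task 1 = 11
ES_Task 2 = 0; EF_Task 2 = 5
ES_Task 3 = max(EF_Task 1=11, EF_Task 2=5) = 11; EF_Task 3 = 11+2 = 13
ES_Task 4 = max(EF_Task 1=11, EF_Task 3=13) = 13; EF_Task 4 = 13+9 = 22
ES_Task 5 = max(EF_Task 2=5, EF_Task 3=13) = 13; EF_Task 5 = 13+10 = 23
ES_Task 6 = 11; EF_Task 6 = 11+14 = 25
ES_Task 7 = max(EF_Task 3=13, EF_Task 4=22, EF_Task 5=23, EF_Task 6=25) = 25; EF_Task 7 = 25+2 = 27
Expected project duration μ = 27 days. Critical path: Task 1 → Task 6 → Task 7.

Variance along critical path = 1.778 + 13.444 + 0.111 = 15.333
σ = √15.333 = 3.916 days

3.92 days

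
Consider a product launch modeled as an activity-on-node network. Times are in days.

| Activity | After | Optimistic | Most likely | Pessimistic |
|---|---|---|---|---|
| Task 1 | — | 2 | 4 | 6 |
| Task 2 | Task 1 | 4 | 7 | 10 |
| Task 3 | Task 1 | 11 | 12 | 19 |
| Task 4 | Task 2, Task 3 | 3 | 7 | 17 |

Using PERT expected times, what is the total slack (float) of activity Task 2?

te_Task 1 = (2 + 4·4 + 6)/6 = 24/6 = 4
te_Task 2 = (4 + 4·7 + 10)/6 = 42/6 = 7
te_Task 3 = (11 + 4·12 + 19)/6 = 78/6 = 13
te_Task 4 = (3 + 4·7 + 17)/6 = 48/6 = 8

Forward pass:
ES_Task 1 = 0; EF_Task 1 = 4
ES_Task 2 = 4; EF_Task 2 = 4+7 = 11
ES_Task 3 = 4; EF_Task 3 = 4+13 = 17
ES_Task 4 = max(EF_Task 2=11, EF_Task 3=17) = 17; EF_Task 4 = 17+8 = 25
Expected project duration μ = 25 days. Critical path: Task 1 → Task 3 → Task 4.

Backward pass:
LF_Task 4 = 25; LS_Task 4 = 25−8 = 17
LF_Task 3 = LS_Task 4 = 17; LS_Task 3 = 17−13 = 4
LF_Task 2 = LS_Task 4 = 17; LS_Task 2 = 17−7 = 10
LF_Task 1 = min(LS_Task 2=10, LS_Task 3=4) = 4; LS_Task 1 = 4−4 = 0
Slack_Task 2 = LS_Task 2 − ES_Task 2 = 10 − 4 = 6

6 days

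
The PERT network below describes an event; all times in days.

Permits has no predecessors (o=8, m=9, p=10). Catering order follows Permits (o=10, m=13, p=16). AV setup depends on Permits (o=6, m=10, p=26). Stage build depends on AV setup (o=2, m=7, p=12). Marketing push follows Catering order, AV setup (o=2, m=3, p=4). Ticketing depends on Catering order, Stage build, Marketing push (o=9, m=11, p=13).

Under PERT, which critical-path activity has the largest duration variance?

te_Permits = (8 + 4·9 + 10)/6 = 54/6 = 9; σ²_Permits = ((10−8)/6)² = 0.111
te_Catering order = (10 + 4·13 + 16)/6 = 78/6 = 13; σ²_Catering order = ((16−10)/6)² = 1.000
te_AV setup = (6 + 4·10 + 26)/6 = 72/6 = 12; σ²_AV setup = ((26−6)/6)² = 11.111
te_Stage build = (2 + 4·7 + 12)/6 = 42/6 = 7; σ²_Stage build = ((12−2)/6)² = 2.778
te_Marketing push = (2 + 4·3 + 4)/6 = 18/6 = 3; σ²_Marketing push = ((4−2)/6)² = 0.111
te_Ticketing = (9 + 4·11 + 13)/6 = 66/6 = 11; σ²_Ticketing = ((13−9)/6)² = 0.444

Forward pass:
ES_Permits = 0; EF_Permits = 9
ES_Catering order = 9; EF_Catering order = 9+13 = 22
ES_AV setup = 9; EF_AV setup = 9+12 = 21
ES_Stage build = 21; EF_Stage build = 21+7 = 28
ES_Marketing push = max(EF_Catering order=22, EF_AV setup=21) = 22; EF_Marketing push = 22+3 = 25
ES_Ticketing = max(EF_Catering order=22, EF_Stage build=28, EF_Marketing push=25) = 28; EF_Ticketing = 28+11 = 39
Expected project duration μ = 39 days. Critical path: Permits → AV setup → Stage build → Ticketing.

Variances on critical path: σ²_Permits=0.111, σ²_AV setup=11.111, σ²_Stage build=2.778, σ²_Ticketing=0.444.
Largest is σ²_AV setup = 11.111.

AV setup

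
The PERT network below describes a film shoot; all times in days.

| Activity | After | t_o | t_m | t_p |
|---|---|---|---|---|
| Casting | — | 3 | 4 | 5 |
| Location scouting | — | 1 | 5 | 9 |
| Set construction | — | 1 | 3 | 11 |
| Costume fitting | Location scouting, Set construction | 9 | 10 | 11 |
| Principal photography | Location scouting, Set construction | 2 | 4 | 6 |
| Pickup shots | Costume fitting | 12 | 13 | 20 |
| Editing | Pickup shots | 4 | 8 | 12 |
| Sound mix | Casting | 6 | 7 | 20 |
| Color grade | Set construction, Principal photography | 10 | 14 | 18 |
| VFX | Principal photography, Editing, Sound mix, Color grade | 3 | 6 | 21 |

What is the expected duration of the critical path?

te_Casting = (3 + 4·4 + 5)/6 = 24/6 = 4
te_Location scouting = (1 + 4·5 + 9)/6 = 30/6 = 5
te_Set construction = (1 + 4·3 + 11)/6 = 24/6 = 4
te_Costume fitting = (9 + 4·10 + 11)/6 = 60/6 = 10
te_Principal photography = (2 + 4·4 + 6)/6 = 24/6 = 4
te_Pickup shots = (12 + 4·13 + 20)/6 = 84/6 = 14
te_Editing = (4 + 4·8 + 12)/6 = 48/6 = 8
te_Sound mix = (6 + 4·7 + 20)/6 = 54/6 = 9
te_Color grade = (10 + 4·14 + 18)/6 = 84/6 = 14
te_VFX = (3 + 4·6 + 21)/6 = 48/6 = 8

Forward pass:
ES_Casting = 0; EF_Casting = 4
ES_Location scouting = 0; EF_Location scouting = 5
ES_Set construction = 0; EF_Set construction = 4
ES_Costume fitting = max(EF_Location scouting=5, EF_Set construction=4) = 5; EF_Costume fitting = 5+10 = 15
ES_Principal photography = max(EF_Location scouting=5, EF_Set construction=4) = 5; EF_Principal photography = 5+4 = 9
ES_Pickup shots = 15; EF_Pickup shots = 15+14 = 29
ES_Editing = 29; EF_Editing = 29+8 = 37
ES_Sound mix = 4; EF_Sound mix = 4+9 = 13
ES_Color grade = max(EF_Set construction=4, EF_Principal photography=9) = 9; EF_Color grade = 9+14 = 23
ES_VFX = max(EF_Principal photography=9, EF_Editing=37, EF_Sound mix=13, EF_Color grade=23) = 37; EF_VFX = 37+8 = 45
Expected project duration μ = 45 days. Critical path: Location scouting → Costume fitting → Pickup shots → Editing → VFX.

45 days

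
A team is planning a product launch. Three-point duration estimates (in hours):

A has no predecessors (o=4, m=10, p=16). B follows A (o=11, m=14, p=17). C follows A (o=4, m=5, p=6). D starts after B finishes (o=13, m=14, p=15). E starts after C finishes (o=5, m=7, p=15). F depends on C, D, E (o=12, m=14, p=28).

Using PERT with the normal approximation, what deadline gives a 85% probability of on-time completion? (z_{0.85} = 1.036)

57.6 hours

te_A = (4 + 4·10 + 16)/6 = 60/6 = 10; σ²_A = ((16−4)/6)² = 4.000
te_B = (11 + 4·14 + 17)/6 = 84/6 = 14; σ²_B = ((17−11)/6)² = 1.000
te_C = (4 + 4·5 + 6)/6 = 30/6 = 5; σ²_C = ((6−4)/6)² = 0.111
te_D = (13 + 4·14 + 15)/6 = 84/6 = 14; σ²_D = ((15−13)/6)² = 0.111
te_E = (5 + 4·7 + 15)/6 = 48/6 = 8; σ²_E = ((15−5)/6)² = 2.778
te_F = (12 + 4·14 + 28)/6 = 96/6 = 16; σ²_F = ((28−12)/6)² = 7.111

Forward pass:
ES_A = 0; EF_A = 10
ES_B = 10; EF_B = 10+14 = 24
ES_C = 10; EF_C = 10+5 = 15
ES_D = 24; EF_D = 24+14 = 38
ES_E = 15; EF_E = 15+8 = 23
ES_F = max(EF_C=15, EF_D=38, EF_E=23) = 38; EF_F = 38+16 = 54
Expected project duration μ = 54 hours. Critical path: A → B → D → F.

Variance along critical path = 4.000 + 1.000 + 0.111 + 7.111 = 12.222; σ = 3.496 hours.
D = μ + z·σ = 54 + 1.036·3.496 = 57.6 hours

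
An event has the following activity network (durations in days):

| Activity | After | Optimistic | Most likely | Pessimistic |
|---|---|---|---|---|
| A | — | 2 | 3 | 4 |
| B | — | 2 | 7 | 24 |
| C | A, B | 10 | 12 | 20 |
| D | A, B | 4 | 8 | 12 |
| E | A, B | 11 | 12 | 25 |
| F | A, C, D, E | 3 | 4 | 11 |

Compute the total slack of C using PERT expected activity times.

te_A = (2 + 4·3 + 4)/6 = 18/6 = 3
te_B = (2 + 4·7 + 24)/6 = 54/6 = 9
te_C = (10 + 4·12 + 20)/6 = 78/6 = 13
te_D = (4 + 4·8 + 12)/6 = 48/6 = 8
te_E = (11 + 4·12 + 25)/6 = 84/6 = 14
te_F = (3 + 4·4 + 11)/6 = 30/6 = 5

Forward pass:
ES_A = 0; EF_A = 3
ES_B = 0; EF_B = 9
ES_C = max(EF_A=3, EF_B=9) = 9; EF_C = 9+13 = 22
ES_D = max(EF_A=3, EF_B=9) = 9; EF_D = 9+8 = 17
ES_E = max(EF_A=3, EF_B=9) = 9; EF_E = 9+14 = 23
ES_F = max(EF_A=3, EF_C=22, EF_D=17, EF_E=23) = 23; EF_F = 23+5 = 28
Expected project duration μ = 28 days. Critical path: B → E → F.

Backward pass:
LF_F = 28; LS_F = 28−5 = 23
LF_E = LS_F = 23; LS_E = 23−14 = 9
LF_D = LS_F = 23; LS_D = 23−8 = 15
LF_C = LS_F = 23; LS_C = 23−13 = 10
LF_B = min(LS_C=10, LS_D=15, LS_E=9) = 9; LS_B = 9−9 = 0
LF_A = min(LS_C=10, LS_D=15, LS_E=9, LS_F=23) = 9; LS_A = 9−3 = 6
Slack_C = LS_C − ES_C = 10 − 9 = 1

1 days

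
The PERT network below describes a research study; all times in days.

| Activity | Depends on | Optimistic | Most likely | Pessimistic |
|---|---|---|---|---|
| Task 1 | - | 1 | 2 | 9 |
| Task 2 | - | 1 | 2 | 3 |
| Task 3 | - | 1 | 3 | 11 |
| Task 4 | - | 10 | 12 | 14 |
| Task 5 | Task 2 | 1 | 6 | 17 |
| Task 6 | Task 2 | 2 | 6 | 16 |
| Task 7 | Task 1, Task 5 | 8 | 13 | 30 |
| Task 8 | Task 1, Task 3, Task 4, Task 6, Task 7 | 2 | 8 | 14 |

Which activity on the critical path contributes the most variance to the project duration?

Task 7

te_Task 1 = (1 + 4·2 + 9)/6 = 18/6 = 3; σ²_Task 1 = ((9−1)/6)² = 1.778
te_Task 2 = (1 + 4·2 + 3)/6 = 12/6 = 2; σ²_Task 2 = ((3−1)/6)² = 0.111
te_Task 3 = (1 + 4·3 + 11)/6 = 24/6 = 4; σ²_Task 3 = ((11−1)/6)² = 2.778
te_Task 4 = (10 + 4·12 + 14)/6 = 72/6 = 12; σ²_Task 4 = ((14−10)/6)² = 0.444
te_Task 5 = (1 + 4·6 + 17)/6 = 42/6 = 7; σ²_Task 5 = ((17−1)/6)² = 7.111
te_Task 6 = (2 + 4·6 + 16)/6 = 42/6 = 7; σ²_Task 6 = ((16−2)/6)² = 5.444
te_Task 7 = (8 + 4·13 + 30)/6 = 90/6 = 15; σ²_Task 7 = ((30−8)/6)² = 13.444
te_Task 8 = (2 + 4·8 + 14)/6 = 48/6 = 8; σ²_Task 8 = ((14−2)/6)² = 4.000

Forward pass:
ES_Task 1 = 0; EF_Task 1 = 3
ES_Task 2 = 0; EF_Task 2 = 2
ES_Task 3 = 0; EF_Task 3 = 4
ES_Task 4 = 0; EF_Task 4 = 12
ES_Task 5 = 2; EF_Task 5 = 2+7 = 9
ES_Task 6 = 2; EF_Task 6 = 2+7 = 9
ES_Task 7 = max(EF_Task 1=3, EF_Task 5=9) = 9; EF_Task 7 = 9+15 = 24
ES_Task 8 = max(EF_Task 1=3, EF_Task 3=4, EF_Task 4=12, EF_Task 6=9, EF_Task 7=24) = 24; EF_Task 8 = 24+8 = 32
Expected project duration μ = 32 days. Critical path: Task 2 → Task 5 → Task 7 → Task 8.

Variances on critical path: σ²_Task 2=0.111, σ²_Task 5=7.111, σ²_Task 7=13.444, σ²_Task 8=4.000.
Largest is σ²_Task 7 = 13.444.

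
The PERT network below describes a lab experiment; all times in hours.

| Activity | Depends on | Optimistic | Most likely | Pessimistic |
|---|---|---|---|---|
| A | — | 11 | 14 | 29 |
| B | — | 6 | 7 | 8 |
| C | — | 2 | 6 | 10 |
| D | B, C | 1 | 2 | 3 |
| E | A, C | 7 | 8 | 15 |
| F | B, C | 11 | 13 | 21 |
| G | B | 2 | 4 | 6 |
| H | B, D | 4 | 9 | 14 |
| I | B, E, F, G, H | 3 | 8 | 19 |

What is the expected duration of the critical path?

te_A = (11 + 4·14 + 29)/6 = 96/6 = 16
te_B = (6 + 4·7 + 8)/6 = 42/6 = 7
te_C = (2 + 4·6 + 10)/6 = 36/6 = 6
te_D = (1 + 4·2 + 3)/6 = 12/6 = 2
te_E = (7 + 4·8 + 15)/6 = 54/6 = 9
te_F = (11 + 4·13 + 21)/6 = 84/6 = 14
te_G = (2 + 4·4 + 6)/6 = 24/6 = 4
te_H = (4 + 4·9 + 14)/6 = 54/6 = 9
te_I = (3 + 4·8 + 19)/6 = 54/6 = 9

Forward pass:
ES_A = 0; EF_A = 16
ES_B = 0; EF_B = 7
ES_C = 0; EF_C = 6
ES_D = max(EF_B=7, EF_C=6) = 7; EF_D = 7+2 = 9
ES_E = max(EF_A=16, EF_C=6) = 16; EF_E = 16+9 = 25
ES_F = max(EF_B=7, EF_C=6) = 7; EF_F = 7+14 = 21
ES_G = 7; EF_G = 7+4 = 11
ES_H = max(EF_B=7, EF_D=9) = 9; EF_H = 9+9 = 18
ES_I = max(EF_B=7, EF_E=25, EF_F=21, EF_G=11, EF_H=18) = 25; EF_I = 25+9 = 34
Expected project duration μ = 34 hours. Critical path: A → E → I.

34 hours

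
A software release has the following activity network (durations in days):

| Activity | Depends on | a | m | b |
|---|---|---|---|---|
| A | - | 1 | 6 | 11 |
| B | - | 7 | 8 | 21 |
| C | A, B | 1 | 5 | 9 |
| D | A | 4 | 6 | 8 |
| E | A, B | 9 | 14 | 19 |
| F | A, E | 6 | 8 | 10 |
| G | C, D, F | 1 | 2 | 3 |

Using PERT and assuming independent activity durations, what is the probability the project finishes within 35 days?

te_A = (1 + 4·6 + 11)/6 = 36/6 = 6; σ²_A = ((11−1)/6)² = 2.778
te_B = (7 + 4·8 + 21)/6 = 60/6 = 10; σ²_B = ((21−7)/6)² = 5.444
te_C = (1 + 4·5 + 9)/6 = 30/6 = 5; σ²_C = ((9−1)/6)² = 1.778
te_D = (4 + 4·6 + 8)/6 = 36/6 = 6; σ²_D = ((8−4)/6)² = 0.444
te_E = (9 + 4·14 + 19)/6 = 84/6 = 14; σ²_E = ((19−9)/6)² = 2.778
te_F = (6 + 4·8 + 10)/6 = 48/6 = 8; σ²_F = ((10−6)/6)² = 0.444
te_G = (1 + 4·2 + 3)/6 = 12/6 = 2; σ²_G = ((3−1)/6)² = 0.111

Forward pass:
ES_A = 0; EF_A = 6
ES_B = 0; EF_B = 10
ES_C = max(EF_A=6, EF_B=10) = 10; EF_C = 10+5 = 15
ES_D = 6; EF_D = 6+6 = 12
ES_E = max(EF_A=6, EF_B=10) = 10; EF_E = 10+14 = 24
ES_F = max(EF_A=6, EF_E=24) = 24; EF_F = 24+8 = 32
ES_G = max(EF_C=15, EF_D=12, EF_F=32) = 32; EF_G = 32+2 = 34
Expected project duration μ = 34 days. Critical path: B → E → F → G.

Variance along critical path = 5.444 + 2.778 + 0.444 + 0.111 = 8.778; σ = √8.778 = 2.963 days.
Z = (35 − 34) / 2.963 = 0.338
P(T ≤ 35) = Φ(0.338) ≈ 0.632

0.632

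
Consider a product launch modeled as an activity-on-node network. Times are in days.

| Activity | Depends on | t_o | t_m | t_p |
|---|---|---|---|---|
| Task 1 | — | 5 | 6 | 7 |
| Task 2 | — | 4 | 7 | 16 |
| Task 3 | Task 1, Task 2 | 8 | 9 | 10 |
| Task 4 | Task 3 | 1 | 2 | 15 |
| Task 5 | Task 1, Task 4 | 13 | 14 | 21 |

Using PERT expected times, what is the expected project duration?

36 days

te_Task 1 = (5 + 4·6 + 7)/6 = 36/6 = 6
te_Task 2 = (4 + 4·7 + 16)/6 = 48/6 = 8
te_Task 3 = (8 + 4·9 + 10)/6 = 54/6 = 9
te_Task 4 = (1 + 4·2 + 15)/6 = 24/6 = 4
te_Task 5 = (13 + 4·14 + 21)/6 = 90/6 = 15

Forward pass:
ES_Task 1 = 0; EF_Task 1 = 6
ES_Task 2 = 0; EF_Task 2 = 8
ES_Task 3 = max(EF_Task 1=6, EF_Task 2=8) = 8; EF_Task 3 = 8+9 = 17
ES_Task 4 = 17; EF_Task 4 = 17+4 = 21
ES_Task 5 = max(EF_Task 1=6, EF_Task 4=21) = 21; EF_Task 5 = 21+15 = 36
Expected project duration μ = 36 days. Critical path: Task 2 → Task 3 → Task 4 → Task 5.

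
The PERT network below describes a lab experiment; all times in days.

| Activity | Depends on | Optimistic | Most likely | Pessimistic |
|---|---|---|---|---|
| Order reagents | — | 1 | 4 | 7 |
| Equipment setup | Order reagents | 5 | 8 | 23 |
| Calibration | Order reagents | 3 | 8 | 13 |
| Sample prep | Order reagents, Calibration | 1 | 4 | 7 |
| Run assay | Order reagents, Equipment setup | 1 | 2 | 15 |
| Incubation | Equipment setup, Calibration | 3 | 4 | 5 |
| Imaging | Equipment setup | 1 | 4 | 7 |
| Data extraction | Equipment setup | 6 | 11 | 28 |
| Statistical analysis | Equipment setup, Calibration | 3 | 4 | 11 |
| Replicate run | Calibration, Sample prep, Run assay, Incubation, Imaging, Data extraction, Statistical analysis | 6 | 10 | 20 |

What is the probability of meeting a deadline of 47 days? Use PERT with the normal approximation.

0.953

te_Order reagents = (1 + 4·4 + 7)/6 = 24/6 = 4; σ²_Order reagents = ((7−1)/6)² = 1.000
te_Equipment setup = (5 + 4·8 + 23)/6 = 60/6 = 10; σ²_Equipment setup = ((23−5)/6)² = 9.000
te_Calibration = (3 + 4·8 + 13)/6 = 48/6 = 8; σ²_Calibration = ((13−3)/6)² = 2.778
te_Sample prep = (1 + 4·4 + 7)/6 = 24/6 = 4; σ²_Sample prep = ((7−1)/6)² = 1.000
te_Run assay = (1 + 4·2 + 15)/6 = 24/6 = 4; σ²_Run assay = ((15−1)/6)² = 5.444
te_Incubation = (3 + 4·4 + 5)/6 = 24/6 = 4; σ²_Incubation = ((5−3)/6)² = 0.111
te_Imaging = (1 + 4·4 + 7)/6 = 24/6 = 4; σ²_Imaging = ((7−1)/6)² = 1.000
te_Data extraction = (6 + 4·11 + 28)/6 = 78/6 = 13; σ²_Data extraction = ((28−6)/6)² = 13.444
te_Statistical analysis = (3 + 4·4 + 11)/6 = 30/6 = 5; σ²_Statistical analysis = ((11−3)/6)² = 1.778
te_Replicate run = (6 + 4·10 + 20)/6 = 66/6 = 11; σ²_Replicate run = ((20−6)/6)² = 5.444

Forward pass:
ES_Order reagents = 0; EF_Order reagents = 4
ES_Equipment setup = 4; EF_Equipment setup = 4+10 = 14
ES_Calibration = 4; EF_Calibration = 4+8 = 12
ES_Sample prep = max(EF_Order reagents=4, EF_Calibration=12) = 12; EF_Sample prep = 12+4 = 16
ES_Run assay = max(EF_Order reagents=4, EF_Equipment setup=14) = 14; EF_Run assay = 14+4 = 18
ES_Incubation = max(EF_Equipment setup=14, EF_Calibration=12) = 14; EF_Incubation = 14+4 = 18
ES_Imaging = 14; EF_Imaging = 14+4 = 18
ES_Data extraction = 14; EF_Data extraction = 14+13 = 27
ES_Statistical analysis = max(EF_Equipment setup=14, EF_Calibration=12) = 14; EF_Statistical analysis = 14+5 = 19
ES_Replicate run = max(EF_Calibration=12, EF_Sample prep=16, EF_Run assay=18, EF_Incubation=18, EF_Imaging=18, EF_Data extraction=27, EF_Statistical analysis=19) = 27; EF_Replicate run = 27+11 = 38
Expected project duration μ = 38 days. Critical path: Order reagents → Equipment setup → Data extraction → Replicate run.

Variance along critical path = 1.000 + 9.000 + 13.444 + 5.444 = 28.889; σ = √28.889 = 5.375 days.
Z = (47 − 38) / 5.375 = 1.674
P(T ≤ 47) = Φ(1.674) ≈ 0.953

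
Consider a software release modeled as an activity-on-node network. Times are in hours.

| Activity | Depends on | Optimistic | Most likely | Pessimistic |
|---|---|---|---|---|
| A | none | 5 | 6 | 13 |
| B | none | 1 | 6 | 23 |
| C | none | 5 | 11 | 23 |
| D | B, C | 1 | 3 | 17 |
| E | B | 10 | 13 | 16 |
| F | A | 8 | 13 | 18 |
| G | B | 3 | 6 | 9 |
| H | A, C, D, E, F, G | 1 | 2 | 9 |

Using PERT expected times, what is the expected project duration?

24 hours

te_A = (5 + 4·6 + 13)/6 = 42/6 = 7
te_B = (1 + 4·6 + 23)/6 = 48/6 = 8
te_C = (5 + 4·11 + 23)/6 = 72/6 = 12
te_D = (1 + 4·3 + 17)/6 = 30/6 = 5
te_E = (10 + 4·13 + 16)/6 = 78/6 = 13
te_F = (8 + 4·13 + 18)/6 = 78/6 = 13
te_G = (3 + 4·6 + 9)/6 = 36/6 = 6
te_H = (1 + 4·2 + 9)/6 = 18/6 = 3

Forward pass:
ES_A = 0; EF_A = 7
ES_B = 0; EF_B = 8
ES_C = 0; EF_C = 12
ES_D = max(EF_B=8, EF_C=12) = 12; EF_D = 12+5 = 17
ES_E = 8; EF_E = 8+13 = 21
ES_F = 7; EF_F = 7+13 = 20
ES_G = 8; EF_G = 8+6 = 14
ES_H = max(EF_A=7, EF_C=12, EF_D=17, EF_E=21, EF_F=20, EF_G=14) = 21; EF_H = 21+3 = 24
Expected project duration μ = 24 hours. Critical path: B → E → H.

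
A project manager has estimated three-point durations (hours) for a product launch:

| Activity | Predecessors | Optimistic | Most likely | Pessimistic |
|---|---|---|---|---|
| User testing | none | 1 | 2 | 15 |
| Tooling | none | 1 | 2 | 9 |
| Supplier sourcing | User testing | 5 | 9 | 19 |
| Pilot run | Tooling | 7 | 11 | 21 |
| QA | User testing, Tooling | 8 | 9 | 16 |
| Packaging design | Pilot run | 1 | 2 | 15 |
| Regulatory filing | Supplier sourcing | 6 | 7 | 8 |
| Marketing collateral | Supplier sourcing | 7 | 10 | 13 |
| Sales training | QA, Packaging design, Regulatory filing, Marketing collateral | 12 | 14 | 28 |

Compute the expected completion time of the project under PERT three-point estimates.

te_User testing = (1 + 4·2 + 15)/6 = 24/6 = 4
te_Tooling = (1 + 4·2 + 9)/6 = 18/6 = 3
te_Supplier sourcing = (5 + 4·9 + 19)/6 = 60/6 = 10
te_Pilot run = (7 + 4·11 + 21)/6 = 72/6 = 12
te_QA = (8 + 4·9 + 16)/6 = 60/6 = 10
te_Packaging design = (1 + 4·2 + 15)/6 = 24/6 = 4
te_Regulatory filing = (6 + 4·7 + 8)/6 = 42/6 = 7
te_Marketing collateral = (7 + 4·10 + 13)/6 = 60/6 = 10
te_Sales training = (12 + 4·14 + 28)/6 = 96/6 = 16

Forward pass:
ES_User testing = 0; EF_User testing = 4
ES_Tooling = 0; EF_Tooling = 3
ES_Supplier sourcing = 4; EF_Supplier sourcing = 4+10 = 14
ES_Pilot run = 3; EF_Pilot run = 3+12 = 15
ES_QA = max(EF_User testing=4, EF_Tooling=3) = 4; EF_QA = 4+10 = 14
ES_Packaging design = 15; EF_Packaging design = 15+4 = 19
ES_Regulatory filing = 14; EF_Regulatory filing = 14+7 = 21
ES_Marketing collateral = 14; EF_Marketing collateral = 14+10 = 24
ES_Sales training = max(EF_QA=14, EF_Packaging design=19, EF_Regulatory filing=21, EF_Marketing collateral=24) = 24; EF_Sales training = 24+16 = 40
Expected project duration μ = 40 hours. Critical path: User testing → Supplier sourcing → Marketing collateral → Sales training.

40 hours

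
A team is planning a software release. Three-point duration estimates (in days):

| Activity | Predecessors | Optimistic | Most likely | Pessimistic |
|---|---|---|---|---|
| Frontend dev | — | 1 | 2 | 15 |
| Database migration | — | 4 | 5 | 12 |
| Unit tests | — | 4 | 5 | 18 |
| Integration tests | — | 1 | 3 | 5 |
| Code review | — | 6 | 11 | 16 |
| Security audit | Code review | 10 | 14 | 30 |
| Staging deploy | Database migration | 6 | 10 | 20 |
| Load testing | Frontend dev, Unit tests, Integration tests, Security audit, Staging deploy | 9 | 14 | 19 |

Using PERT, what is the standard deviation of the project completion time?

te_Frontend dev = (1 + 4·2 + 15)/6 = 24/6 = 4; σ²_Frontend dev = ((15−1)/6)² = 5.444
te_Database migration = (4 + 4·5 + 12)/6 = 36/6 = 6; σ²_Database migration = ((12−4)/6)² = 1.778
te_Unit tests = (4 + 4·5 + 18)/6 = 42/6 = 7; σ²_Unit tests = ((18−4)/6)² = 5.444
te_Integration tests = (1 + 4·3 + 5)/6 = 18/6 = 3; σ²_Integration tests = ((5−1)/6)² = 0.444
te_Code review = (6 + 4·11 + 16)/6 = 66/6 = 11; σ²_Code review = ((16−6)/6)² = 2.778
te_Security audit = (10 + 4·14 + 30)/6 = 96/6 = 16; σ²_Security audit = ((30−10)/6)² = 11.111
te_Staging deploy = (6 + 4·10 + 20)/6 = 66/6 = 11; σ²_Staging deploy = ((20−6)/6)² = 5.444
te_Load testing = (9 + 4·14 + 19)/6 = 84/6 = 14; σ²_Load testing = ((19−9)/6)² = 2.778

Forward pass:
ES_Frontend dev = 0; EF_Frontend dev = 4
ES_Database migration = 0; EF_Database migration = 6
ES_Unit tests = 0; EF_Unit tests = 7
ES_Integration tests = 0; EF_Integration tests = 3
ES_Code review = 0; EF_Code review = 11
ES_Security audit = 11; EF_Security audit = 11+16 = 27
ES_Staging deploy = 6; EF_Staging deploy = 6+11 = 17
ES_Load testing = max(EF_Frontend dev=4, EF_Unit tests=7, EF_Integration tests=3, EF_Security audit=27, EF_Staging deploy=17) = 27; EF_Load testing = 27+14 = 41
Expected project duration μ = 41 days. Critical path: Code review → Security audit → Load testing.

Variance along critical path = 2.778 + 11.111 + 2.778 = 16.667
σ = √16.667 = 4.082 days

4.08 days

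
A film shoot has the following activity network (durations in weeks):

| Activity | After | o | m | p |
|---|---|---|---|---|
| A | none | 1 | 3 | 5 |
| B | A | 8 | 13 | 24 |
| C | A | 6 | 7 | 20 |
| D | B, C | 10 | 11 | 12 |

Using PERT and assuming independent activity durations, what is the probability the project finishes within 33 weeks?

te_A = (1 + 4·3 + 5)/6 = 18/6 = 3; σ²_A = ((5−1)/6)² = 0.444
te_B = (8 + 4·13 + 24)/6 = 84/6 = 14; σ²_B = ((24−8)/6)² = 7.111
te_C = (6 + 4·7 + 20)/6 = 54/6 = 9; σ²_C = ((20−6)/6)² = 5.444
te_D = (10 + 4·11 + 12)/6 = 66/6 = 11; σ²_D = ((12−10)/6)² = 0.111

Forward pass:
ES_A = 0; EF_A = 3
ES_B = 3; EF_B = 3+14 = 17
ES_C = 3; EF_C = 3+9 = 12
ES_D = max(EF_B=17, EF_C=12) = 17; EF_D = 17+11 = 28
Expected project duration μ = 28 weeks. Critical path: A → B → D.

Variance along critical path = 0.444 + 7.111 + 0.111 = 7.667; σ = √7.667 = 2.769 weeks.
Z = (33 − 28) / 2.769 = 1.806
P(T ≤ 33) = Φ(1.806) ≈ 0.965

0.965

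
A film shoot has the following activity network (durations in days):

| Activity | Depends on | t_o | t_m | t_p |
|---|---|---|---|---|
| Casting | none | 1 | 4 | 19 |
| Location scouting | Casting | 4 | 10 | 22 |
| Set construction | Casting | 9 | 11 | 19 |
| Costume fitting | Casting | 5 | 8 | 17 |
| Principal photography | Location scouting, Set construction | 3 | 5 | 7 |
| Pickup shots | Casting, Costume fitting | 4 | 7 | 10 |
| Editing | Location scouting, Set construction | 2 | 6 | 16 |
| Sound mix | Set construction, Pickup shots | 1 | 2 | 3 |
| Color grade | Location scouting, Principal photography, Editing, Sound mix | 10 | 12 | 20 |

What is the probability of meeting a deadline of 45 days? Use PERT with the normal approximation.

te_Casting = (1 + 4·4 + 19)/6 = 36/6 = 6; σ²_Casting = ((19−1)/6)² = 9.000
te_Location scouting = (4 + 4·10 + 22)/6 = 66/6 = 11; σ²_Location scouting = ((22−4)/6)² = 9.000
te_Set construction = (9 + 4·11 + 19)/6 = 72/6 = 12; σ²_Set construction = ((19−9)/6)² = 2.778
te_Costume fitting = (5 + 4·8 + 17)/6 = 54/6 = 9; σ²_Costume fitting = ((17−5)/6)² = 4.000
te_Principal photography = (3 + 4·5 + 7)/6 = 30/6 = 5; σ²_Principal photography = ((7−3)/6)² = 0.444
te_Pickup shots = (4 + 4·7 + 10)/6 = 42/6 = 7; σ²_Pickup shots = ((10−4)/6)² = 1.000
te_Editing = (2 + 4·6 + 16)/6 = 42/6 = 7; σ²_Editing = ((16−2)/6)² = 5.444
te_Sound mix = (1 + 4·2 + 3)/6 = 12/6 = 2; σ²_Sound mix = ((3−1)/6)² = 0.111
te_Color grade = (10 + 4·12 + 20)/6 = 78/6 = 13; σ²_Color grade = ((20−10)/6)² = 2.778

Forward pass:
ES_Casting = 0; EF_Casting = 6
ES_Location scouting = 6; EF_Location scouting = 6+11 = 17
ES_Set construction = 6; EF_Set construction = 6+12 = 18
ES_Costume fitting = 6; EF_Costume fitting = 6+9 = 15
ES_Principal photography = max(EF_Location scouting=17, EF_Set construction=18) = 18; EF_Principal photography = 18+5 = 23
ES_Pickup shots = max(EF_Casting=6, EF_Costume fitting=15) = 15; EF_Pickup shots = 15+7 = 22
ES_Editing = max(EF_Location scouting=17, EF_Set construction=18) = 18; EF_Editing = 18+7 = 25
ES_Sound mix = max(EF_Set construction=18, EF_Pickup shots=22) = 22; EF_Sound mix = 22+2 = 24
ES_Color grade = max(EF_Location scouting=17, EF_Principal photography=23, EF_Editing=25, EF_Sound mix=24) = 25; EF_Color grade = 25+13 = 38
Expected project duration μ = 38 days. Critical path: Casting → Set construction → Editing → Color grade.

Variance along critical path = 9.000 + 2.778 + 5.444 + 2.778 = 20.000; σ = √20.000 = 4.472 days.
Z = (45 − 38) / 4.472 = 1.565
P(T ≤ 45) = Φ(1.565) ≈ 0.941

0.941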